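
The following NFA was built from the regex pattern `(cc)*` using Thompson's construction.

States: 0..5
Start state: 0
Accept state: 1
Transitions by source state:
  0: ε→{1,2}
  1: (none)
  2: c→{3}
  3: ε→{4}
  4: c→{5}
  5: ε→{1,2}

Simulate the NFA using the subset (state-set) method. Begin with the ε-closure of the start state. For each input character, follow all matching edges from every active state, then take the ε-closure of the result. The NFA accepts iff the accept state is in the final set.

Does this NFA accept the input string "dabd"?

start: ε-closure({0}) = {0,1,2}
'd' @ 1: {}  — dead — no transitions
rest 'abd' ignored (set empty)
final: {}; accept 1 not in set

Answer: REJECT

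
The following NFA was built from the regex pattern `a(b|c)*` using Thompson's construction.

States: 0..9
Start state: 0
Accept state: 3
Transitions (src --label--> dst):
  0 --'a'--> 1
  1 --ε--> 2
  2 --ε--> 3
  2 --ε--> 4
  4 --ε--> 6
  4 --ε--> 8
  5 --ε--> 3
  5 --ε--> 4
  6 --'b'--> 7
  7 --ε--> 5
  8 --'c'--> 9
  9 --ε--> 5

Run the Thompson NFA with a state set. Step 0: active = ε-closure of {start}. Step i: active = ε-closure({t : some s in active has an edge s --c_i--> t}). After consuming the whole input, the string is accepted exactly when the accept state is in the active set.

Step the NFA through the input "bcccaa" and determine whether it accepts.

Answer: REJECT

Trace:
S₀ = ε-closure({0}) = {0}
'b' @ 1: {}  — state set empty
rest 'cccaa' ignored (set empty)
final: {}; accept 3 not in set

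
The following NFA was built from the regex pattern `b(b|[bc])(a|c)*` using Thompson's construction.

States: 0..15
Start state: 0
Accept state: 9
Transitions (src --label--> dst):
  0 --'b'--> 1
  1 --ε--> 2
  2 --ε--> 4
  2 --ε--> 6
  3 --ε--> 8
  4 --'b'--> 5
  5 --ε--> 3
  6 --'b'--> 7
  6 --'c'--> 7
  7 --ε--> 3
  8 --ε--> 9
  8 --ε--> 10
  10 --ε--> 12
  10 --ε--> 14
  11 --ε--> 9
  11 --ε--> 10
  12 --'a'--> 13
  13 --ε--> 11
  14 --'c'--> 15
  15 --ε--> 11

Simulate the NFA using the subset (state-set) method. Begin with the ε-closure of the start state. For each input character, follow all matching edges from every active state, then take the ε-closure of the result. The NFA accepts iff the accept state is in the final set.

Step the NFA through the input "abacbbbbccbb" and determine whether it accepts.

Answer: REJECT

Derivation:
S₀ = ε-closure({0}) = {0}
'a' @ 1: {}  — state set empty
rest 'bacbbbbccbb' ignored (set empty)
final: {}; accept 9 not in set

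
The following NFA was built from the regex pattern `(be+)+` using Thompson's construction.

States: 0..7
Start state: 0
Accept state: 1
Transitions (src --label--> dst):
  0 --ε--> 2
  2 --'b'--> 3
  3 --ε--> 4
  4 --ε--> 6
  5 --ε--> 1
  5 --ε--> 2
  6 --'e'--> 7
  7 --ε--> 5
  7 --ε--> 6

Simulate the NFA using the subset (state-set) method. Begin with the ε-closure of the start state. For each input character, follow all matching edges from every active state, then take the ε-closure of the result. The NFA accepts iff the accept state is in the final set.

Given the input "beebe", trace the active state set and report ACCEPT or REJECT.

Answer: ACCEPT

Steps:
S₀ = ε-closure({0}) = {0,2}
'b' @ 1: {3,4,6}
'e' @ 2: {1,2,5,6,7}  ✓accept
'e' @ 3: {1,2,5,6,7}  ✓accept
'b' @ 4: {3,4,6}
'e' @ 5: {1,2,5,6,7}  ✓accept
after full input: {1,2,5,6,7}  (accept=1 in)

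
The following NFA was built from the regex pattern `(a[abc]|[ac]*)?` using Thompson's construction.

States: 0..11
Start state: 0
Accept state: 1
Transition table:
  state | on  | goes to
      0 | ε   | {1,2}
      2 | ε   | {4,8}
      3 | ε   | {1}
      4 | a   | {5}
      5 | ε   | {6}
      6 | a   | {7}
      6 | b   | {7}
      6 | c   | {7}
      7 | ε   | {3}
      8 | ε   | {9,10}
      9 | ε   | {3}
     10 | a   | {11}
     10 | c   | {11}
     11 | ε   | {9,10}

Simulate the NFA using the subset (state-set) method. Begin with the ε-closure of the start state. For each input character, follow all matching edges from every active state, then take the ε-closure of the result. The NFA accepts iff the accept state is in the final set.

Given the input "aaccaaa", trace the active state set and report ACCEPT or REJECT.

S₀ = ε-closure({0}) = {0,1,2,3,4,8,9,10}
'a' @ 1: {1,3,5,6,9,10,11}  (accept∈set)
'a' @ 2: {1,3,7,9,10,11}  (accept∈set)
'c' @ 3: {1,3,9,10,11}  (accept∈set)
'c' @ 4: {1,3,9,10,11}  (accept∈set)
'a' @ 5: {1,3,9,10,11}  (accept∈set)
'a' @ 6: {1,3,9,10,11}  (accept∈set)
'a' @ 7: {1,3,9,10,11}  (accept∈set)
after full input: {1,3,9,10,11}  (accept=1 in)

Answer: ACCEPT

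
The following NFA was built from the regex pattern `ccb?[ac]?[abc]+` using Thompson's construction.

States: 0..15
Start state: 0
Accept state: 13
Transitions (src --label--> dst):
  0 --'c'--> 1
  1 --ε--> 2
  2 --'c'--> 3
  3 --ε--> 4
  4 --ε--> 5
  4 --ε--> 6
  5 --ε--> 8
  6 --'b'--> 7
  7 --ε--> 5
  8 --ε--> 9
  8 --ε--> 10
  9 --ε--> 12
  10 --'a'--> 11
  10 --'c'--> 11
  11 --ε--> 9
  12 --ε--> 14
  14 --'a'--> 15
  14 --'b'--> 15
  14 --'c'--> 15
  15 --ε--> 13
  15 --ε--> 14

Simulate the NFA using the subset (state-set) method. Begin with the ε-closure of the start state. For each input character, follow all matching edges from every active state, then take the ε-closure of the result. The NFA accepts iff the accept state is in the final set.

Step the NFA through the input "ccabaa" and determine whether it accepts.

S₀ = ε-closure({0}) = {0}
'c' @ 1: {1,2}
'c' @ 2: {3,4,5,6,8,9,10,12,14}
'a' @ 3: {9,11,12,13,14,15}  ✓accept
'b' @ 4: {13,14,15}  ✓accept
'a' @ 5: {13,14,15}  ✓accept
'a' @ 6: {13,14,15}  ✓accept
final: {13,14,15}; accept 13 in set

Answer: ACCEPT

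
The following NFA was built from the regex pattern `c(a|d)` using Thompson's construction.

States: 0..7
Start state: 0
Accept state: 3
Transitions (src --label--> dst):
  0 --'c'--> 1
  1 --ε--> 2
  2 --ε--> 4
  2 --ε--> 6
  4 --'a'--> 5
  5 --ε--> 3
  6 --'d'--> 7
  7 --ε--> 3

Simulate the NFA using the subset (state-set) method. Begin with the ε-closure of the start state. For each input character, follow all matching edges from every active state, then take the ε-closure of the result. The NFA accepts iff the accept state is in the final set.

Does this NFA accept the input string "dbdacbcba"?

Answer: REJECT

Steps:
S₀ = ε-closure({0}) = {0}
'd' @ 1: {}  — dead — no transitions
rest 'bdacbcba' ignored (set empty)
after full input: {}  (accept=3 not in)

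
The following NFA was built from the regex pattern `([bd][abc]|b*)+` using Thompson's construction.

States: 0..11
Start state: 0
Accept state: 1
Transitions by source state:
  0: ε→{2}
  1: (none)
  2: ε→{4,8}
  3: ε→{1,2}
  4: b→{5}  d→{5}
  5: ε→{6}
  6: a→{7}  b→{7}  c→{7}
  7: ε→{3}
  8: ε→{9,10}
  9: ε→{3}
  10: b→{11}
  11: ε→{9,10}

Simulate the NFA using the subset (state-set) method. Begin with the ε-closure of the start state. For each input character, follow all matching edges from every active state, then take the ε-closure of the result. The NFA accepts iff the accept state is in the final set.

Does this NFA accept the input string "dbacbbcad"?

Answer: REJECT

Derivation:
start: ε-closure({0}) = {0,1,2,3,4,8,9,10}
'd' @ 1: {5,6}
'b' @ 2: {1,2,3,4,7,8,9,10}  (accept∈set)
'a' @ 3: {}  — state set empty
rest 'cbbcad' ignored (set empty)
final: {}; accept 1 not in set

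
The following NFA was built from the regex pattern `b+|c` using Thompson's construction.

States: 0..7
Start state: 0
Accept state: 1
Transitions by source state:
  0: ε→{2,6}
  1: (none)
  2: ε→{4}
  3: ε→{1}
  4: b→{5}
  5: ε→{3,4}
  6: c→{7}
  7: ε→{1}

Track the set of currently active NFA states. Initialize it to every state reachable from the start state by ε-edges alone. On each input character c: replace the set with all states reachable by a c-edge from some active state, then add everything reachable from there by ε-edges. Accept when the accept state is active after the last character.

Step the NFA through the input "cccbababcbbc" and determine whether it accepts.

start: ε-closure({0}) = {0,2,4,6}
'c' @ 1: {1,7}  (accept∈set)
'c' @ 2: {}  — dead — no transitions
rest 'cbababcbbc' ignored (set empty)
after full input: {}  (accept=1 not in)

Answer: REJECT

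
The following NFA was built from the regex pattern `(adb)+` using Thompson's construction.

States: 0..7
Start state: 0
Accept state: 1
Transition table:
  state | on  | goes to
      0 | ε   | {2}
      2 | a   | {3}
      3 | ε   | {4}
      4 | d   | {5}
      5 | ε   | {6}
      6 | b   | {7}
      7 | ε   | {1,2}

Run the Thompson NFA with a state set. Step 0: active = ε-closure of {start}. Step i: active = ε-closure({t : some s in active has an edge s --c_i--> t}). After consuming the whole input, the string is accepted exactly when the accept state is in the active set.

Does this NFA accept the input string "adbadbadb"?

S₀ = ε-closure({0}) = {0,2}
'a' @ 1: {3,4}
'd' @ 2: {5,6}
'b' @ 3: {1,2,7}  ✓accept
'a' @ 4: {3,4}
'd' @ 5: {5,6}
'b' @ 6: {1,2,7}  ✓accept
'a' @ 7: {3,4}
'd' @ 8: {5,6}
'b' @ 9: {1,2,7}  ✓accept
after full input: {1,2,7}  (accept=1 in)

Answer: ACCEPT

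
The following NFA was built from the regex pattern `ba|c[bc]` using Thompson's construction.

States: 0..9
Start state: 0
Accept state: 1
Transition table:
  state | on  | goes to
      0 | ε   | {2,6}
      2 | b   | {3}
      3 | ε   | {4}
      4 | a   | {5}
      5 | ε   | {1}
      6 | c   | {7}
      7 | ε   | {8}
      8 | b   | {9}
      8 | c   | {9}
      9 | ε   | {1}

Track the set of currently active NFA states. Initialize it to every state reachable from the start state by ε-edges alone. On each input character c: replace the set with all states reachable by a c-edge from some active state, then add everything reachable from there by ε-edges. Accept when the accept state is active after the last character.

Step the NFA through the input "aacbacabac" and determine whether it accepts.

start: ε-closure({0}) = {0,2,6}
'a' @ 1: {}  — state set empty
rest 'acbacabac' ignored (set empty)
after full input: {}  (accept=1 not in)

Answer: REJECT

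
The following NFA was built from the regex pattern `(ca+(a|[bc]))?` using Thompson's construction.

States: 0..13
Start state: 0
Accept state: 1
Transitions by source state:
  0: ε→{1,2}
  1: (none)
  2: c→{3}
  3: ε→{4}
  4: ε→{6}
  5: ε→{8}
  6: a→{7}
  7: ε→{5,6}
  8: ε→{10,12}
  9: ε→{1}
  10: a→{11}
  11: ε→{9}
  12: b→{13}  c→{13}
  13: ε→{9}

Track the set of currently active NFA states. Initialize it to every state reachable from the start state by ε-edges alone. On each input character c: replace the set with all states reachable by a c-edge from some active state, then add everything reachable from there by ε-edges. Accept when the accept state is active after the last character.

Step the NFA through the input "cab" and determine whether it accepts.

Answer: ACCEPT

Steps:
start: ε-closure({0}) = {0,1,2}
'c' @ 1: {3,4,6}
'a' @ 2: {5,6,7,8,10,12}
'b' @ 3: {1,9,13}  [accepting]
after full input: {1,9,13}  (accept=1 in)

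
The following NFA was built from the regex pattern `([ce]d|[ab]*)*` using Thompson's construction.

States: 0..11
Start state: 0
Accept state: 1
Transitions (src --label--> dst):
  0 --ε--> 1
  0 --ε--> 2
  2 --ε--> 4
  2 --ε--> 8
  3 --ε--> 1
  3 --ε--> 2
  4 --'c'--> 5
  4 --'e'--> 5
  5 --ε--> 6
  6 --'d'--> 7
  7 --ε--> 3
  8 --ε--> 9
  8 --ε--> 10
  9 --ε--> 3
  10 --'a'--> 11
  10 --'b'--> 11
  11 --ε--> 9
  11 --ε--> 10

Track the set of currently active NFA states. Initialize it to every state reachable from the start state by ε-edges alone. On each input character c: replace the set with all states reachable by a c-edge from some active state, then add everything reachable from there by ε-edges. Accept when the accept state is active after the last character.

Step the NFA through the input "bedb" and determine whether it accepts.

Answer: ACCEPT

Trace:
start: ε-closure({0}) = {0,1,2,3,4,8,9,10}
'b' @ 1: {1,2,3,4,8,9,10,11}  ✓accept
'e' @ 2: {5,6}
'd' @ 3: {1,2,3,4,7,8,9,10}  ✓accept
'b' @ 4: {1,2,3,4,8,9,10,11}  ✓accept
final: {1,2,3,4,8,9,10,11}; accept 1 in set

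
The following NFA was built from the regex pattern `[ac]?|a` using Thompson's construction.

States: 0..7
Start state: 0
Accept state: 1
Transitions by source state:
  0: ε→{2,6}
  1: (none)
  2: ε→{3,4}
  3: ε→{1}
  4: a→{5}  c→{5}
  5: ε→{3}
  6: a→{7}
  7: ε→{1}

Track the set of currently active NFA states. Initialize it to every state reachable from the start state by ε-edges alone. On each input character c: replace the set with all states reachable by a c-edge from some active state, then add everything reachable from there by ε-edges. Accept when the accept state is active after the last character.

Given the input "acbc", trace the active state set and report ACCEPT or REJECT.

start: ε-closure({0}) = {0,1,2,3,4,6}
'a' @ 1: {1,3,5,7}  [accepting]
'c' @ 2: {}  — no active states
rest 'bc' ignored (set empty)
final: {}; accept 1 not in set

Answer: REJECT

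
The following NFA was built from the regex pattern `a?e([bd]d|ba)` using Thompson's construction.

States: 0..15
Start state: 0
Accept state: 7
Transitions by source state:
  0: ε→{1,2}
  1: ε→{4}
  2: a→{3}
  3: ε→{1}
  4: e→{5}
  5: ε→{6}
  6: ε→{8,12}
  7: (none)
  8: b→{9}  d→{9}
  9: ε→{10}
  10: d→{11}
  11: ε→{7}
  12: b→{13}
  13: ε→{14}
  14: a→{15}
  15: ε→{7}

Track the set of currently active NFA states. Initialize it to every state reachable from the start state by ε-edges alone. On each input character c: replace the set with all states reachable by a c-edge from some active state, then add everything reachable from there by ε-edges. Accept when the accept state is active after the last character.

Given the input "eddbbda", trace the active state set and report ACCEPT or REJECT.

start: ε-closure({0}) = {0,1,2,4}
'e' @ 1: {5,6,8,12}
'd' @ 2: {9,10}
'd' @ 3: {7,11}  (accept∈set)
'b' @ 4: {}  — no active states
rest 'bda' ignored (set empty)
end set {} — state 7 not in

Answer: REJECT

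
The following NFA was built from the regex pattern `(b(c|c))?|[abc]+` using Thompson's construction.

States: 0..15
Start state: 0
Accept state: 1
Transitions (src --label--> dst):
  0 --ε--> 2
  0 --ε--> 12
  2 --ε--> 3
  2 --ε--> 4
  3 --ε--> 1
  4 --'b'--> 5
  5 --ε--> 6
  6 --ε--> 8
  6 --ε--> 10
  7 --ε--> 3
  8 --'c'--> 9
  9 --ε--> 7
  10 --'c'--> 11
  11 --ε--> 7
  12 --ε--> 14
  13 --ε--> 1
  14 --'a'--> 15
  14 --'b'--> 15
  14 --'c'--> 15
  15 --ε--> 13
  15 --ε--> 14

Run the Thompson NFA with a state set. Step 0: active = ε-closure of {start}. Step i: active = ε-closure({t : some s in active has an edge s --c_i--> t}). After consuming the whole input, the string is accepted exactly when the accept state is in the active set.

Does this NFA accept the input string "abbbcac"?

Answer: ACCEPT

Steps:
initial (ε-close {0}): {0,1,2,3,4,12,14}
'a' @ 1: {1,13,14,15}  ✓accept
'b' @ 2: {1,13,14,15}  ✓accept
'b' @ 3: {1,13,14,15}  ✓accept
'b' @ 4: {1,13,14,15}  ✓accept
'c' @ 5: {1,13,14,15}  ✓accept
'a' @ 6: {1,13,14,15}  ✓accept
'c' @ 7: {1,13,14,15}  ✓accept
end set {1,13,14,15} — state 1 in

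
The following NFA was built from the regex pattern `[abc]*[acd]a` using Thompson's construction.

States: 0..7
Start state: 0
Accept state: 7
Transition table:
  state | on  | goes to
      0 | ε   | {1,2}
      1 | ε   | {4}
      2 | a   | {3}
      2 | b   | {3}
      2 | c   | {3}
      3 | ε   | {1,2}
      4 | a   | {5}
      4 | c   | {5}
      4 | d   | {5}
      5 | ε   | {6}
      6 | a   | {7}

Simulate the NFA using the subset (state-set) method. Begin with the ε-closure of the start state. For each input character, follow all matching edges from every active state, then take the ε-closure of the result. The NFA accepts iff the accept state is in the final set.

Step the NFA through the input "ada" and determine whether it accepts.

Answer: ACCEPT

Derivation:
initial (ε-close {0}): {0,1,2,4}
'a' @ 1: {1,2,3,4,5,6}
'd' @ 2: {5,6}
'a' @ 3: {7}  (accept∈set)
final: {7}; accept 7 in set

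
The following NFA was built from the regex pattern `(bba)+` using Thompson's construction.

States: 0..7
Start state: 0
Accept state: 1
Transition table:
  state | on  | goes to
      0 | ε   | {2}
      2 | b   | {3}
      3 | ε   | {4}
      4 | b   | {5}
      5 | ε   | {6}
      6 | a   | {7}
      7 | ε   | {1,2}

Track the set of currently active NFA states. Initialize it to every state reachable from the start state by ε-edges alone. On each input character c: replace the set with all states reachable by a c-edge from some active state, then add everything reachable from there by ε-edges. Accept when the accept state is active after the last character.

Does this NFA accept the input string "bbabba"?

Answer: ACCEPT

Steps:
start: ε-closure({0}) = {0,2}
'b' @ 1: {3,4}
'b' @ 2: {5,6}
'a' @ 3: {1,2,7}  (accept∈set)
'b' @ 4: {3,4}
'b' @ 5: {5,6}
'a' @ 6: {1,2,7}  (accept∈set)
final: {1,2,7}; accept 1 in set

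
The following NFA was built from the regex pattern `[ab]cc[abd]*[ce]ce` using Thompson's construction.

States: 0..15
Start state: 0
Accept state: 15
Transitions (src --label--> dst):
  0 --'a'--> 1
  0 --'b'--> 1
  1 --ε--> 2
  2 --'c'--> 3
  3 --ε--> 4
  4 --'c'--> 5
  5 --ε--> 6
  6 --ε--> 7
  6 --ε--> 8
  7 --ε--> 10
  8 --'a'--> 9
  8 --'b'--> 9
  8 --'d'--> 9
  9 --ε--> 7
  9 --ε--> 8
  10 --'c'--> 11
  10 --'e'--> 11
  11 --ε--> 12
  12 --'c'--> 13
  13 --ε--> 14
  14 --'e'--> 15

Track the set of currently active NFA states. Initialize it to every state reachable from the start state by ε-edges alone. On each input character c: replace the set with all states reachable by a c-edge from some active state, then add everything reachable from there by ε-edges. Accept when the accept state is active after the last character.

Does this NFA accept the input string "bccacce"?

initial (ε-close {0}): {0}
'b' @ 1: {1,2}
'c' @ 2: {3,4}
'c' @ 3: {5,6,7,8,10}
'a' @ 4: {7,8,9,10}
'c' @ 5: {11,12}
'c' @ 6: {13,14}
'e' @ 7: {15}  (accept∈set)
final: {15}; accept 15 in set

Answer: ACCEPT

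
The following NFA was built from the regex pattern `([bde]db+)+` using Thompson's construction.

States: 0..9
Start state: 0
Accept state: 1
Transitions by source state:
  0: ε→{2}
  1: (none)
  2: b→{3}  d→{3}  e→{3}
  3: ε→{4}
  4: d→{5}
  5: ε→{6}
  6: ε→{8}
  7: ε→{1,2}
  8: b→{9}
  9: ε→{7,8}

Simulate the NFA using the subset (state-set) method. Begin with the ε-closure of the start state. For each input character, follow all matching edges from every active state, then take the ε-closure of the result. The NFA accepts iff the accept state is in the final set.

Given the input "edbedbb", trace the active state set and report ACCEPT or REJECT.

initial (ε-close {0}): {0,2}
'e' @ 1: {3,4}
'd' @ 2: {5,6,8}
'b' @ 3: {1,2,7,8,9}  [accepting]
'e' @ 4: {3,4}
'd' @ 5: {5,6,8}
'b' @ 6: {1,2,7,8,9}  [accepting]
'b' @ 7: {1,2,3,4,7,8,9}  [accepting]
final: {1,2,3,4,7,8,9}; accept 1 in set

Answer: ACCEPT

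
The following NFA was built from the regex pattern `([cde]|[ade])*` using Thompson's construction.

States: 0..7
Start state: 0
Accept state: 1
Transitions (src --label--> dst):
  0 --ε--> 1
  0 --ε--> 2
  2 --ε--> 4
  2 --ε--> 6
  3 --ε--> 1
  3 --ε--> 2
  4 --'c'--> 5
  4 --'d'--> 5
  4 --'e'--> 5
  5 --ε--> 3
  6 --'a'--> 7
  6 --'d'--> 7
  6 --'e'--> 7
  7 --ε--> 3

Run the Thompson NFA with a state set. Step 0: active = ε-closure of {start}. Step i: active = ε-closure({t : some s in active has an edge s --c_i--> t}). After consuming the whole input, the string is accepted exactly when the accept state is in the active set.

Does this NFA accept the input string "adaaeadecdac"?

S₀ = ε-closure({0}) = {0,1,2,4,6}
'a' @ 1: {1,2,3,4,6,7}  (accept∈set)
'd' @ 2: {1,2,3,4,5,6,7}  (accept∈set)
'a' @ 3: {1,2,3,4,6,7}  (accept∈set)
'a' @ 4: {1,2,3,4,6,7}  (accept∈set)
'e' @ 5: {1,2,3,4,5,6,7}  (accept∈set)
'a' @ 6: {1,2,3,4,6,7}  (accept∈set)
'd' @ 7: {1,2,3,4,5,6,7}  (accept∈set)
'e' @ 8: {1,2,3,4,5,6,7}  (accept∈set)
'c' @ 9: {1,2,3,4,5,6}  (accept∈set)
'd' @ 10: {1,2,3,4,5,6,7}  (accept∈set)
'a' @ 11: {1,2,3,4,6,7}  (accept∈set)
'c' @ 12: {1,2,3,4,5,6}  (accept∈set)
final: {1,2,3,4,5,6}; accept 1 in set

Answer: ACCEPT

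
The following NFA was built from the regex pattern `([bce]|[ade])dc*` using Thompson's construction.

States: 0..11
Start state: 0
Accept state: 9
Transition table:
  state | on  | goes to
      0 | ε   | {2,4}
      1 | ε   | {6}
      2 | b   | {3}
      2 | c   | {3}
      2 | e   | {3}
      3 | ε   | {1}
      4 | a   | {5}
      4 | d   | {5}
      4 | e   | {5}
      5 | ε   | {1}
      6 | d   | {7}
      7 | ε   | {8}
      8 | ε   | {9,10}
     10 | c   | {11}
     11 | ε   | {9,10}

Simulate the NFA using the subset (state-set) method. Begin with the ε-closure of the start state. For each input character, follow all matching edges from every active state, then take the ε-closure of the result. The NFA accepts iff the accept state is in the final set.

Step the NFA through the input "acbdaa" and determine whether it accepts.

start: ε-closure({0}) = {0,2,4}
'a' @ 1: {1,5,6}
'c' @ 2: {}  — state set empty
rest 'bdaa' ignored (set empty)
final: {}; accept 9 not in set

Answer: REJECT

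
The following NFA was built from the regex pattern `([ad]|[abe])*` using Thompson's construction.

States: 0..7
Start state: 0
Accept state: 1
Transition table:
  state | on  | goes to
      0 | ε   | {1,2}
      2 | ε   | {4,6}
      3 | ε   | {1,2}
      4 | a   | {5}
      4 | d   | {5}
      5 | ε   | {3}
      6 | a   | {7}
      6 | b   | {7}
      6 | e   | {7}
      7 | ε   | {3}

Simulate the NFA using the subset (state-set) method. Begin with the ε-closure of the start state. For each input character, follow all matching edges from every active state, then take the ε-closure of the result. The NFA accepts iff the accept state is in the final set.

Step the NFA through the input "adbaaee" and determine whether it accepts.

S₀ = ε-closure({0}) = {0,1,2,4,6}
'a' @ 1: {1,2,3,4,5,6,7}  [accepting]
'd' @ 2: {1,2,3,4,5,6}  [accepting]
'b' @ 3: {1,2,3,4,6,7}  [accepting]
'a' @ 4: {1,2,3,4,5,6,7}  [accepting]
'a' @ 5: {1,2,3,4,5,6,7}  [accepting]
'e' @ 6: {1,2,3,4,6,7}  [accepting]
'e' @ 7: {1,2,3,4,6,7}  [accepting]
after full input: {1,2,3,4,6,7}  (accept=1 in)

Answer: ACCEPT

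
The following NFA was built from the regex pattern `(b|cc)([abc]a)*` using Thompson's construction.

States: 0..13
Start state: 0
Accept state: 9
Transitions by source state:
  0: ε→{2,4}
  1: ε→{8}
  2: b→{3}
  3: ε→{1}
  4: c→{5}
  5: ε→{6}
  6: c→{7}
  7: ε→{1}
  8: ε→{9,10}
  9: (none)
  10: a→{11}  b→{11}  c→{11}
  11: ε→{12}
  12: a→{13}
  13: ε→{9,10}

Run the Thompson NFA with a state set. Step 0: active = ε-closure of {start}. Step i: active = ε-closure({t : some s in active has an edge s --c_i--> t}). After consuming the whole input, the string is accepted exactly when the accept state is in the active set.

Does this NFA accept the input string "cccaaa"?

S₀ = ε-closure({0}) = {0,2,4}
'c' @ 1: {5,6}
'c' @ 2: {1,7,8,9,10}  ✓accept
'c' @ 3: {11,12}
'a' @ 4: {9,10,13}  ✓accept
'a' @ 5: {11,12}
'a' @ 6: {9,10,13}  ✓accept
end set {9,10,13} — state 9 in

Answer: ACCEPT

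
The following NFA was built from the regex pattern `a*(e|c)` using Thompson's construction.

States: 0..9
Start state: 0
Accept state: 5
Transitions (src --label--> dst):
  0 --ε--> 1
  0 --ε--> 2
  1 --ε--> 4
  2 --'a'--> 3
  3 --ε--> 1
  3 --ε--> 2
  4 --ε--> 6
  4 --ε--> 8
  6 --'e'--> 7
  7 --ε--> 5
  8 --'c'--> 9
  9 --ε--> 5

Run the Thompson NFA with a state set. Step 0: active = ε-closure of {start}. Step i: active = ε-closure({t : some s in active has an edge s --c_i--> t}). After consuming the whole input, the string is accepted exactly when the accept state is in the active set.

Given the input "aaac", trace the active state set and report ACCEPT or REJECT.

S₀ = ε-closure({0}) = {0,1,2,4,6,8}
'a' @ 1: {1,2,3,4,6,8}
'a' @ 2: {1,2,3,4,6,8}
'a' @ 3: {1,2,3,4,6,8}
'c' @ 4: {5,9}  [accepting]
end set {5,9} — state 5 in

Answer: ACCEPT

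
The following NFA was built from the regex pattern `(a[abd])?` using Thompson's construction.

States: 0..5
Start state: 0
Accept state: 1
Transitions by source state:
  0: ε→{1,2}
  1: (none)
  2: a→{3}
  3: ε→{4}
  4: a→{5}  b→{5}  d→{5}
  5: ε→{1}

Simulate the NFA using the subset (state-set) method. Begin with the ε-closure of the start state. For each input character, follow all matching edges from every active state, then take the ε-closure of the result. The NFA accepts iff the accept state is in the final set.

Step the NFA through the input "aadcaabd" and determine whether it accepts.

Answer: REJECT

Steps:
S₀ = ε-closure({0}) = {0,1,2}
'a' @ 1: {3,4}
'a' @ 2: {1,5}  (accept∈set)
'd' @ 3: {}  — no active states
rest 'caabd' ignored (set empty)
after full input: {}  (accept=1 not in)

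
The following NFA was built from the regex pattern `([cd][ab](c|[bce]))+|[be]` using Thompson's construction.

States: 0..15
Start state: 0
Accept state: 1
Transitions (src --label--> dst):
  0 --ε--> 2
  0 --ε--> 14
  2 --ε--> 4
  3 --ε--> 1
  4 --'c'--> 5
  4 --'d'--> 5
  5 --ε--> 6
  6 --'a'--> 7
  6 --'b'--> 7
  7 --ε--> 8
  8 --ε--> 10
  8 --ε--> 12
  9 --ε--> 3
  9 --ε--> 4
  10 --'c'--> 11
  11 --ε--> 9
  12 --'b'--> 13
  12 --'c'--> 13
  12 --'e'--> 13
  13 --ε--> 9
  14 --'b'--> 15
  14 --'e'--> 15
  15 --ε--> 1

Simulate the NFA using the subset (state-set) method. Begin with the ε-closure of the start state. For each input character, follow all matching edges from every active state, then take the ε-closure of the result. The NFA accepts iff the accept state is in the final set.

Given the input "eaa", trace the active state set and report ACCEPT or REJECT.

initial (ε-close {0}): {0,2,4,14}
'e' @ 1: {1,15}  (accept∈set)
'a' @ 2: {}  — dead — no transitions
rest 'a' ignored (set empty)
final: {}; accept 1 not in set

Answer: REJECT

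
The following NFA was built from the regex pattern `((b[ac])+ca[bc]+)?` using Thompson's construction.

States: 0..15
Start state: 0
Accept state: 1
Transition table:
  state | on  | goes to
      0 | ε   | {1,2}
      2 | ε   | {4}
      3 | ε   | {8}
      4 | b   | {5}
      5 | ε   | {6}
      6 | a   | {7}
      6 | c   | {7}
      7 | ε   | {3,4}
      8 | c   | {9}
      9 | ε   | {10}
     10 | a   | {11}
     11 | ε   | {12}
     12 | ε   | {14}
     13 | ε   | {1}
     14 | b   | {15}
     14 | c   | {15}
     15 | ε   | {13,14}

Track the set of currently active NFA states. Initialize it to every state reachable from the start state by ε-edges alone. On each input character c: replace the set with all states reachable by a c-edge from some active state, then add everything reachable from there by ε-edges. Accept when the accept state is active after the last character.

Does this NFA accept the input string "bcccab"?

initial (ε-close {0}): {0,1,2,4}
'b' @ 1: {5,6}
'c' @ 2: {3,4,7,8}
'c' @ 3: {9,10}
'c' @ 4: {}  — state set empty
rest 'ab' ignored (set empty)
end set {} — state 1 not in

Answer: REJECT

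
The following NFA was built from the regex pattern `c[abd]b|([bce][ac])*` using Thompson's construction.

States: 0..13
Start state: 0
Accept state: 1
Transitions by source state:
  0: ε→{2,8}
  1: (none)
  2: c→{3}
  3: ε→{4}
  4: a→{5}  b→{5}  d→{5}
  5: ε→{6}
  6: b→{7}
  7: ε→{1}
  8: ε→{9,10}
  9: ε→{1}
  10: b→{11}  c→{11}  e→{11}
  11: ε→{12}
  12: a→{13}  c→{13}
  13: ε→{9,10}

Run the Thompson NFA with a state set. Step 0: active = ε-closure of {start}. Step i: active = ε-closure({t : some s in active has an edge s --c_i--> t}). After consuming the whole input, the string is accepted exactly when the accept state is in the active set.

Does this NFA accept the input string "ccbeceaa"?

Answer: REJECT

Derivation:
initial (ε-close {0}): {0,1,2,8,9,10}
'c' @ 1: {3,4,11,12}
'c' @ 2: {1,9,10,13}  (accept∈set)
'b' @ 3: {11,12}
'e' @ 4: {}  — dead — no transitions
rest 'ceaa' ignored (set empty)
after full input: {}  (accept=1 not in)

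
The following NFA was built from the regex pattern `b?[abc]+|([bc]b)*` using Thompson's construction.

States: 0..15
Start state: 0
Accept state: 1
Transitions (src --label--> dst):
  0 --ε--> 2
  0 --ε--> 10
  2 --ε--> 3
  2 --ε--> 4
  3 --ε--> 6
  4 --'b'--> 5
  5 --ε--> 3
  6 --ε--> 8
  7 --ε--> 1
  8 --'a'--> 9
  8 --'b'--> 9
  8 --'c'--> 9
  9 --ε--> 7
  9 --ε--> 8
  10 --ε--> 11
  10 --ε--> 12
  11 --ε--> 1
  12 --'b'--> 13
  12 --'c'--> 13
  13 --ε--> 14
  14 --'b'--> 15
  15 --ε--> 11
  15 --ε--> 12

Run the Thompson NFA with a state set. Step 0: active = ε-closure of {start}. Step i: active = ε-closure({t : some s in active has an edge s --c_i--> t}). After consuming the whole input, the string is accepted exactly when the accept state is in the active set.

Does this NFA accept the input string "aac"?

Answer: ACCEPT

Derivation:
S₀ = ε-closure({0}) = {0,1,2,3,4,6,8,10,11,12}
'a' @ 1: {1,7,8,9}  (accept∈set)
'a' @ 2: {1,7,8,9}  (accept∈set)
'c' @ 3: {1,7,8,9}  (accept∈set)
final: {1,7,8,9}; accept 1 in set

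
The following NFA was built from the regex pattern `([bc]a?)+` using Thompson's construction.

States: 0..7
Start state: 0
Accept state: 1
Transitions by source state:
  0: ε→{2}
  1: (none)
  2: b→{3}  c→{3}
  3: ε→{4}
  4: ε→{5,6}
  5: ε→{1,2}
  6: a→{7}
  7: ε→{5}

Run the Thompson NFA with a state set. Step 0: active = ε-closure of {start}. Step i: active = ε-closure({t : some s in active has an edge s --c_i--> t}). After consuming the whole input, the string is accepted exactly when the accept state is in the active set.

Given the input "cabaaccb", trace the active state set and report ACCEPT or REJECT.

Answer: REJECT

Trace:
S₀ = ε-closure({0}) = {0,2}
'c' @ 1: {1,2,3,4,5,6}  [accepting]
'a' @ 2: {1,2,5,7}  [accepting]
'b' @ 3: {1,2,3,4,5,6}  [accepting]
'a' @ 4: {1,2,5,7}  [accepting]
'a' @ 5: {}  — dead — no transitions
rest 'ccb' ignored (set empty)
final: {}; accept 1 not in set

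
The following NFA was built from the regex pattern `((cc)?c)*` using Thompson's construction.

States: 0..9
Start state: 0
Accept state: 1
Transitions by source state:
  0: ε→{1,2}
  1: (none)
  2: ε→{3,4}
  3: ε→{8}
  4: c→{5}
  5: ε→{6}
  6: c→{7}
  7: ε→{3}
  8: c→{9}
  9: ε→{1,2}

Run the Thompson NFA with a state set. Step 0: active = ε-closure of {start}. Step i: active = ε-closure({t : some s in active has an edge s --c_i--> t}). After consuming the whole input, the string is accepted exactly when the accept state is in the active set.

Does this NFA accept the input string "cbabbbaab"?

Answer: REJECT

Derivation:
initial (ε-close {0}): {0,1,2,3,4,8}
'c' @ 1: {1,2,3,4,5,6,8,9}  (accept∈set)
'b' @ 2: {}  — no active states
rest 'abbbaab' ignored (set empty)
final: {}; accept 1 not in set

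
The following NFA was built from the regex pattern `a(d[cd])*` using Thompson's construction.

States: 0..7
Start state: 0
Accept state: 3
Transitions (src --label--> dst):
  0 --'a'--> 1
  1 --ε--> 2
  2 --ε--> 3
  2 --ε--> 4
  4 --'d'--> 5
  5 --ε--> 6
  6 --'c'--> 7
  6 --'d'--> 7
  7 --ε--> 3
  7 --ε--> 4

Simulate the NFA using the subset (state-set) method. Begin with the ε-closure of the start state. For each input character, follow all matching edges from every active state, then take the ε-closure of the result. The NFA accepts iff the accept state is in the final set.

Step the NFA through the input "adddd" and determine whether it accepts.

start: ε-closure({0}) = {0}
'a' @ 1: {1,2,3,4}  ✓accept
'd' @ 2: {5,6}
'd' @ 3: {3,4,7}  ✓accept
'd' @ 4: {5,6}
'd' @ 5: {3,4,7}  ✓accept
final: {3,4,7}; accept 3 in set

Answer: ACCEPT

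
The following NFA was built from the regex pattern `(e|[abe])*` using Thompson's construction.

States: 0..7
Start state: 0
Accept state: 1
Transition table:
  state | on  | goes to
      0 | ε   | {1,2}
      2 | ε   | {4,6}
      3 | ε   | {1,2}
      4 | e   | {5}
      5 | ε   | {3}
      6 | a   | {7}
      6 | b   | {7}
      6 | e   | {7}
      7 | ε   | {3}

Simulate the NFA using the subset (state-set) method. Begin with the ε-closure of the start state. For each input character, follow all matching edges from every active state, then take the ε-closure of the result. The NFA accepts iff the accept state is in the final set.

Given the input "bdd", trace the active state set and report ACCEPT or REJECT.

S₀ = ε-closure({0}) = {0,1,2,4,6}
'b' @ 1: {1,2,3,4,6,7}  [accepting]
'd' @ 2: {}  — no active states
rest 'd' ignored (set empty)
final: {}; accept 1 not in set

Answer: REJECT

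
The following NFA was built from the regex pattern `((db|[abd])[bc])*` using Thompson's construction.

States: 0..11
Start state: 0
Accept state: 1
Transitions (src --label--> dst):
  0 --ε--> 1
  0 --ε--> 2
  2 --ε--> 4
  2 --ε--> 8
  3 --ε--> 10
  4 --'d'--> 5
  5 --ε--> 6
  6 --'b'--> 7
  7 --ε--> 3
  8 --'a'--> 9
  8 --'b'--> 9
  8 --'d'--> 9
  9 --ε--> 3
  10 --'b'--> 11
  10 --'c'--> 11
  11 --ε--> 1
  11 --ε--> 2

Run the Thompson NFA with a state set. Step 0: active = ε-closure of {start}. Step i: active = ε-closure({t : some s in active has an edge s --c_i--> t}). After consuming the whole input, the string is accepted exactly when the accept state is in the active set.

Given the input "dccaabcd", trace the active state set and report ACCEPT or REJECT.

Answer: REJECT

Derivation:
S₀ = ε-closure({0}) = {0,1,2,4,8}
'd' @ 1: {3,5,6,9,10}
'c' @ 2: {1,2,4,8,11}  (accept∈set)
'c' @ 3: {}  — state set empty
rest 'aabcd' ignored (set empty)
end set {} — state 1 not in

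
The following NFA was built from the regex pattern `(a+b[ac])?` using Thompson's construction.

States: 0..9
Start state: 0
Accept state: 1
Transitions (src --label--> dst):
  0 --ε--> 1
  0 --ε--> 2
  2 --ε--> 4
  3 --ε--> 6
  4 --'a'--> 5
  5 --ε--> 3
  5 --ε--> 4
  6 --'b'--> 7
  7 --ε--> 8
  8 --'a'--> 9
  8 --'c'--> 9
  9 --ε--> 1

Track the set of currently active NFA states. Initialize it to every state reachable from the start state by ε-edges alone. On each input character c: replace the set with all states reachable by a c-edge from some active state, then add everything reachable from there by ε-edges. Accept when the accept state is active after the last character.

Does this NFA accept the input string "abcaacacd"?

S₀ = ε-closure({0}) = {0,1,2,4}
'a' @ 1: {3,4,5,6}
'b' @ 2: {7,8}
'c' @ 3: {1,9}  (accept∈set)
'a' @ 4: {}  — dead — no transitions
rest 'acacd' ignored (set empty)
final: {}; accept 1 not in set

Answer: REJECT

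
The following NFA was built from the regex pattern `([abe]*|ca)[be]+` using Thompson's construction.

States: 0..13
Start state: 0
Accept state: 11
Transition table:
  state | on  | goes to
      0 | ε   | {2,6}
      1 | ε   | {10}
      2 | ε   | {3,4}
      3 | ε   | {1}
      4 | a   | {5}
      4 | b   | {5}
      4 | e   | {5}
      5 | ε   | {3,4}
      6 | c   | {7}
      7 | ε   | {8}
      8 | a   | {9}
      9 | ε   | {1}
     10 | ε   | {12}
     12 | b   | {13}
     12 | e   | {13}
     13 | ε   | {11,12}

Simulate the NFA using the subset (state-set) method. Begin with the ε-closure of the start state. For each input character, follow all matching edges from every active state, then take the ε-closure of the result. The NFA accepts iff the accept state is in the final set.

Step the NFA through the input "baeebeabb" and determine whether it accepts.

Answer: ACCEPT

Trace:
initial (ε-close {0}): {0,1,2,3,4,6,10,12}
'b' @ 1: {1,3,4,5,10,11,12,13}  ✓accept
'a' @ 2: {1,3,4,5,10,12}
'e' @ 3: {1,3,4,5,10,11,12,13}  ✓accept
'e' @ 4: {1,3,4,5,10,11,12,13}  ✓accept
'b' @ 5: {1,3,4,5,10,11,12,13}  ✓accept
'e' @ 6: {1,3,4,5,10,11,12,13}  ✓accept
'a' @ 7: {1,3,4,5,10,12}
'b' @ 8: {1,3,4,5,10,11,12,13}  ✓accept
'b' @ 9: {1,3,4,5,10,11,12,13}  ✓accept
after full input: {1,3,4,5,10,11,12,13}  (accept=11 in)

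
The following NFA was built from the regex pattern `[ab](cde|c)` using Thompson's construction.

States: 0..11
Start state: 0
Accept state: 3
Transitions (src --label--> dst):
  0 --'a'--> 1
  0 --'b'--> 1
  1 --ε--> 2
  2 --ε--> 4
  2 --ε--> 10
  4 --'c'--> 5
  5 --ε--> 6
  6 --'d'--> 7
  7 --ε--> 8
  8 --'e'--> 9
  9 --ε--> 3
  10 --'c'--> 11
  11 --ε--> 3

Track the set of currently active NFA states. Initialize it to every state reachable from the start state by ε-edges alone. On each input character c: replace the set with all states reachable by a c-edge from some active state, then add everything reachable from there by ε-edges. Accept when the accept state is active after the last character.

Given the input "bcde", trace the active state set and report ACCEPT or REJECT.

initial (ε-close {0}): {0}
'b' @ 1: {1,2,4,10}
'c' @ 2: {3,5,6,11}  (accept∈set)
'd' @ 3: {7,8}
'e' @ 4: {3,9}  (accept∈set)
end set {3,9} — state 3 in

Answer: ACCEPT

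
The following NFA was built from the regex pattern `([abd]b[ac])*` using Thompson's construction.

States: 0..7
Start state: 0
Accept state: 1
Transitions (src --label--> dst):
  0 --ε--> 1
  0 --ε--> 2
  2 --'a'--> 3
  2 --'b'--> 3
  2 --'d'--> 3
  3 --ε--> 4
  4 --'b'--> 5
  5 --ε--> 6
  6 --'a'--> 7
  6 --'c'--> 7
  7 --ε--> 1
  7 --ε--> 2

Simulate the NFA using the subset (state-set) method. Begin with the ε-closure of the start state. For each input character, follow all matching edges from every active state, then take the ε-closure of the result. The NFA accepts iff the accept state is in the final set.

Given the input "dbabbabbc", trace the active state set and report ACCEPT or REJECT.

initial (ε-close {0}): {0,1,2}
'd' @ 1: {3,4}
'b' @ 2: {5,6}
'a' @ 3: {1,2,7}  [accepting]
'b' @ 4: {3,4}
'b' @ 5: {5,6}
'a' @ 6: {1,2,7}  [accepting]
'b' @ 7: {3,4}
'b' @ 8: {5,6}
'c' @ 9: {1,2,7}  [accepting]
end set {1,2,7} — state 1 in

Answer: ACCEPT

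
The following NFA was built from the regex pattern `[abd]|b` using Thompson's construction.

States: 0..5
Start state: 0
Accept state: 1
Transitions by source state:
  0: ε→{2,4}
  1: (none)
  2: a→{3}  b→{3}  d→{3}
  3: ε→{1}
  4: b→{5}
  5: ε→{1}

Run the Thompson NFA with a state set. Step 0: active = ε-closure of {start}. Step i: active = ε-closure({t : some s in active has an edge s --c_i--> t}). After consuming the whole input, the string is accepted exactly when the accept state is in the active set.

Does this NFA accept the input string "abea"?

Answer: REJECT

Derivation:
start: ε-closure({0}) = {0,2,4}
'a' @ 1: {1,3}  (accept∈set)
'b' @ 2: {}  — dead — no transitions
rest 'ea' ignored (set empty)
end set {} — state 1 not in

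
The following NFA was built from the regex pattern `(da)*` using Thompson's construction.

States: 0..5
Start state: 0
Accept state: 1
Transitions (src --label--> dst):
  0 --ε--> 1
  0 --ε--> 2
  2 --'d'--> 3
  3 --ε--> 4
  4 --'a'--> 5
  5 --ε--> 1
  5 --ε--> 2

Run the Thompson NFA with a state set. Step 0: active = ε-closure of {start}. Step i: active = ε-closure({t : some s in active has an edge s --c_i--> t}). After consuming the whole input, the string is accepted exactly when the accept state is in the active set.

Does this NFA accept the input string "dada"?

S₀ = ε-closure({0}) = {0,1,2}
'd' @ 1: {3,4}
'a' @ 2: {1,2,5}  (accept∈set)
'd' @ 3: {3,4}
'a' @ 4: {1,2,5}  (accept∈set)
end set {1,2,5} — state 1 in

Answer: ACCEPT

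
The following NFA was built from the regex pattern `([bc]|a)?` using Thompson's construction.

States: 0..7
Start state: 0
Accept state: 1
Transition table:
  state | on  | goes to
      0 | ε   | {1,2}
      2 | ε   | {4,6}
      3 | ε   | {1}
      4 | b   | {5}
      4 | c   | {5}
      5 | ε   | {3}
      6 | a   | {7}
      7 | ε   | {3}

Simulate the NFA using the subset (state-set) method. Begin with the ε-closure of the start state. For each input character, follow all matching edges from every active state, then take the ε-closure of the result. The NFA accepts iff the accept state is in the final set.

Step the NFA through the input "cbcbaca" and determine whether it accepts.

start: ε-closure({0}) = {0,1,2,4,6}
'c' @ 1: {1,3,5}  [accepting]
'b' @ 2: {}  — state set empty
rest 'cbaca' ignored (set empty)
final: {}; accept 1 not in set

Answer: REJECT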